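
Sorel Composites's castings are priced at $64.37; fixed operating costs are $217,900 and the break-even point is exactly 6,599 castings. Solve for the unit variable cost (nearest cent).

$31.35

Contribution per unit must be FC / Q = $217,900 / 6,599 = $33.0202.
Hence VC = price − CM = $64.37 − $33.0202 = $31.35.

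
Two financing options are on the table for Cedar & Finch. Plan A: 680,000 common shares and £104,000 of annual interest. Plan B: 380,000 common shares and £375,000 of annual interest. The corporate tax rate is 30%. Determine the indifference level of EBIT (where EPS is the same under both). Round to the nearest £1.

£718,267

Set EPS_A = EPS_B: (EBIT − £104,000)(1 − 0.30) ÷ 680,000 = (EBIT − £375,000)(1 − 0.30) ÷ 380,000.
The (1 − t) factor cancels: (EBIT − 104,000) × 380,000 = (EBIT − 375,000) × 680,000.
EBIT × (680,000 − 380,000) = 375,000 × 680,000 − 104,000 × 380,000 = 215,480,000,000, so EBIT = 215,480,000,000 ÷ 300,000 = 718,266.67.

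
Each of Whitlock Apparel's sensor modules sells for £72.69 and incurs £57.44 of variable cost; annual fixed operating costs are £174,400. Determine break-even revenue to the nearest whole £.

£831,288

Contribution margin per unit = £72.69 − £57.44 = £15.25, a CM ratio of £15.25 ÷ £72.69 = 0.2098.
Break-even revenue = fixed costs × price ÷ CM = £174,400 × £72.69 ÷ £15.25 = £831,288.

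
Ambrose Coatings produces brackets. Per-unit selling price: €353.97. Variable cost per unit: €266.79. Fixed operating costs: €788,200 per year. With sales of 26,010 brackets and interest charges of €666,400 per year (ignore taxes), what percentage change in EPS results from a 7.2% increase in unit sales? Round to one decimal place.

Total contribution margin = 26,010 × €87.18 = €2,267,551.80.
Operating income = contribution − fixed costs = €2,267,551.80 − €788,200 = €1,479,351.80.
After interest of €666,400.00, pre-tax earnings = €812,951.80.
DCL = total CM / (EBIT − I) = €2,267,551.80 / €812,951.80 = 2.7893.
%ΔEPS = DCL × %ΔSales = 2.7893 × +7.2% = +20.1%.

+20.1%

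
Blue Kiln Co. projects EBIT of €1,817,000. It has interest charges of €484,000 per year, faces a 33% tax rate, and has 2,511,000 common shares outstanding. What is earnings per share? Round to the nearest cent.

€0.36

Interest = €484,000.00, so EBT = €1,817,000 − €484,000.00 = €1,333,000.00.
After tax at 33%: net income = €1,333,000.00 × 0.67 = €893,110.00.
Per share: €893,110.00 / 2,511,000 shares = €0.36.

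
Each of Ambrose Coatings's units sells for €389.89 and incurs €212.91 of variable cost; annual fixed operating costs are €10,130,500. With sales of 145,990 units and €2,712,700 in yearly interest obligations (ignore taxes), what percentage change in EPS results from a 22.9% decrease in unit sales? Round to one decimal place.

Total contribution margin = 145,990 × €176.98 = €25,837,310.20.
Subtracting fixed costs: EBIT = €25,837,310.20 − €10,130,500 = €15,706,810.20.
Interest = €2,712,700.00, so EBIT − I = €12,994,110.20.
Degree of combined leverage = contribution ÷ (EBIT − I) = €25,837,310.20 ÷ €12,994,110.20 = 1.9884.
%ΔEPS = DCL × %ΔSales = 1.9884 × -22.9% = -45.5%.

-45.5%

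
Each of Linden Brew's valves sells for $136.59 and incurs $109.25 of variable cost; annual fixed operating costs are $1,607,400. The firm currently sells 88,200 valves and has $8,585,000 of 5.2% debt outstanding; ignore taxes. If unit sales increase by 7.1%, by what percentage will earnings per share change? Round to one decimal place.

At 88,200 units, contribution = 88,200 × $27.34 = $2,411,388.00.
EBIT = $2,411,388.00 − $1,607,400 = $803,988.00.
Interest = $446,420.00, so EBIT − I = $357,568.00.
Degree of combined leverage = contribution ÷ (EBIT − I) = $2,411,388.00 ÷ $357,568.00 = 6.7439.
%ΔEPS = DCL × %ΔSales = 6.7439 × +7.1% = +47.9%.

+47.9%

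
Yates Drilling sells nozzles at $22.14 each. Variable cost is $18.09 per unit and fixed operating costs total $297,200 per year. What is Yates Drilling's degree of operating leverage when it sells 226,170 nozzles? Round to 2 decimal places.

1.48

Contribution at this volume is 226,170 × $4.05 = $915,988.50.
EBIT = $915,988.50 − $297,200 = $618,788.50.
So DOL = total CM / EBIT = $915,988.50 / $618,788.50 = 1.4803.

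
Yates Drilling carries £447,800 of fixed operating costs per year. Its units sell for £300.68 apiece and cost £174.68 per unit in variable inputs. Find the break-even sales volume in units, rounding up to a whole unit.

3,554 units

Contribution margin per unit = £300.68 − £174.68 = £126.00.
Units to break even: £447,800 ÷ £126.00 = 3,553.97, rounded up to 3,554.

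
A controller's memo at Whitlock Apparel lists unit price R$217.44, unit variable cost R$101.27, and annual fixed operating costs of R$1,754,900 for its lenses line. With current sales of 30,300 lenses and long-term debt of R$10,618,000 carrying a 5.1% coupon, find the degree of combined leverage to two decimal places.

Total contribution margin = 30,300 × R$116.17 = R$3,519,951.00.
Subtracting fixed costs: EBIT = R$3,519,951.00 − R$1,754,900 = R$1,765,051.00. Interest = R$541,518.00, so EBIT − I = R$1,223,533.00.
Degree of total leverage = total CM / (EBIT − interest) = R$3,519,951.00 / R$1,223,533.00 = 2.8769.

2.88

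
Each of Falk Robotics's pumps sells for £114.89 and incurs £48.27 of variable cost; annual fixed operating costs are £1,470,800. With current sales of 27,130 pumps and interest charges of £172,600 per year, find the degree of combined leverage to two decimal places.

Contribution at this volume is 27,130 × £66.62 = £1,807,400.60.
Subtracting fixed costs: EBIT = £1,807,400.60 − £1,470,800 = £336,600.60. Interest = £172,600.00, so EBIT − I = £164,000.60.
Degree of total leverage = total CM / (EBIT − interest) = £1,807,400.60 / £164,000.60 = 11.0207.

11.02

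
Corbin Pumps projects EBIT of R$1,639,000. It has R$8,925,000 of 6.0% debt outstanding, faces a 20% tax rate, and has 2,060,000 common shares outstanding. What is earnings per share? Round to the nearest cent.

Pre-tax income = R$1,639,000 − R$535,500.00 = R$1,103,500.00.
After tax at 20%: net income = R$1,103,500.00 × 0.80 = R$882,800.00.
Per share: R$882,800.00 / 2,060,000 shares = R$0.43.

R$0.43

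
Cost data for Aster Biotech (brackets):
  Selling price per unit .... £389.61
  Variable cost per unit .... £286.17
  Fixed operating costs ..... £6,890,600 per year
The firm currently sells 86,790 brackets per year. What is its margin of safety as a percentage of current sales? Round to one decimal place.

23.2%

Unit CM = price − variable cost = £389.61 − £286.17 = £103.44. Break-even units = £6,890,600 ÷ £103.44 = 66,614.46; break-even revenue = 66,614.46 × £389.61 = £25,953,660.73.
Actual sales revenue = 86,790 × £389.61 = £33,814,251.90.
Margin of safety = (£33,814,251.90 − £25,953,660.73) ÷ £33,814,251.90 = 23.2%.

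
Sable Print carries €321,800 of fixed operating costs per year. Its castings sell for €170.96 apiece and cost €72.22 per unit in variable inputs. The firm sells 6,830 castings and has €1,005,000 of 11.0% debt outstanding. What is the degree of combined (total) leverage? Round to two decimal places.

2.79

Total contribution margin = 6,830 × €98.74 = €674,394.20.
EBIT = €674,394.20 − €321,800 = €352,594.20. Interest = €110,550.00, so EBIT − I = €242,044.20.
Degree of total leverage = total CM / (EBIT − interest) = €674,394.20 / €242,044.20 = 2.7862.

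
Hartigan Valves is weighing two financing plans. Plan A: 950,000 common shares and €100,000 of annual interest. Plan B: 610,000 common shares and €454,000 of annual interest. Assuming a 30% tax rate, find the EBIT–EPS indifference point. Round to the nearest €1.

Set EPS_A = EPS_B: (EBIT − €100,000)(1 − 0.30) ÷ 950,000 = (EBIT − €454,000)(1 − 0.30) ÷ 610,000.
Cancelling (1 − t) and cross-multiplying: 610,000·(EBIT − 100,000) = 950,000·(EBIT − 454,000).
Solving, EBIT = (454,000·950,000 − 100,000·610,000) / (950,000 − 610,000) = 370,300,000,000 / 340,000 = 1,089,117.65.

€1,089,118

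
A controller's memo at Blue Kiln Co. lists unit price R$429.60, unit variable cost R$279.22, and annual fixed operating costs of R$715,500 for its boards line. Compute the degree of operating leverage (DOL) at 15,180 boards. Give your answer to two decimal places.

Contribution at this volume is 15,180 × R$150.38 = R$2,282,768.40.
EBIT = R$2,282,768.40 − R$715,500 = R$1,567,268.40.
DOL = contribution ÷ EBIT = R$2,282,768.40 ÷ R$1,567,268.40 = 1.4565.

1.46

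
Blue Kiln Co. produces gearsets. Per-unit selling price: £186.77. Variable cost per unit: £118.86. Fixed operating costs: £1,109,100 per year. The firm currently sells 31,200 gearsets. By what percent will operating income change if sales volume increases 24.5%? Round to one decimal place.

At 31,200 units, contribution = 31,200 × £67.91 = £2,118,792.00.
EBIT = £2,118,792.00 − £1,109,100 = £1,009,692.00.
Degree of operating leverage = £2,118,792.00 / £1,009,692.00 = 2.0985.
So EBIT moves 2.0985 × (+24.5%) = +51.4%.

+51.4%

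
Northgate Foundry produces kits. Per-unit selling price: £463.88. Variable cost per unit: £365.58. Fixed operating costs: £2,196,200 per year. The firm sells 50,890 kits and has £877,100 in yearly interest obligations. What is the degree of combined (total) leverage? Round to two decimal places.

At 50,890 units, contribution = 50,890 × £98.30 = £5,002,487.00.
Operating income = contribution − fixed costs = £5,002,487.00 − £2,196,200 = £2,806,287.00. Interest = £877,100.00, so EBIT − I = £1,929,187.00.
DCL = contribution ÷ (EBIT − I) = £5,002,487.00 ÷ £1,929,187.00 = 2.5931.

2.59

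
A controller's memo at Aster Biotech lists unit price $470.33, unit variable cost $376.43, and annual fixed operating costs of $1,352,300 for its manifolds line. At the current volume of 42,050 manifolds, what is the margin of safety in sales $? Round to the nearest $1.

Contribution margin per unit = $470.33 − $376.43 = $93.90. Break-even units = $1,352,300 ÷ $93.90 = 14,401.49; break-even revenue = 14,401.49 × $470.33 = $6,773,453.24.
Current sales = 42,050 × $470.33 = $19,777,376.50.
Margin of safety = $19,777,376.50 − $6,773,453.24 = $13,003,923.

$13,003,923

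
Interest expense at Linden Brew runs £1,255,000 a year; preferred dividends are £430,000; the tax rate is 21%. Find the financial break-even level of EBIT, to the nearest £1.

Preferred dividends are paid after tax, so their pre-tax equivalent is £430,000 ÷ (1 − 0.21) = £544,303.80.
EPS = 0 when EBIT covers interest plus the pre-tax preferred burden: £1,255,000 + £544,303.80 = £1,799,303.80.

£1,799,304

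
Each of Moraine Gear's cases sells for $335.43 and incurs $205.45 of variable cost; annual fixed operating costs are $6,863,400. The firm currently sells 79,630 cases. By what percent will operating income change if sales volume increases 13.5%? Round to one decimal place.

Contribution at this volume is 79,630 × $129.98 = $10,350,307.40.
Subtracting fixed costs: EBIT = $10,350,307.40 − $6,863,400 = $3,486,907.40.
Degree of operating leverage = $10,350,307.40 / $3,486,907.40 = 2.9683.
So EBIT moves 2.9683 × (+13.5%) = +40.1%.

+40.1%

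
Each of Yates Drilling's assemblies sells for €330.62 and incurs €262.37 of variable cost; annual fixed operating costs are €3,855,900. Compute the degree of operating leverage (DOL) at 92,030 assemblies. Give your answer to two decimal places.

Contribution at this volume is 92,030 × €68.25 = €6,281,047.50.
Operating income = contribution − fixed costs = €6,281,047.50 − €3,855,900 = €2,425,147.50.
So DOL = total CM / EBIT = €6,281,047.50 / €2,425,147.50 = 2.5900.

2.59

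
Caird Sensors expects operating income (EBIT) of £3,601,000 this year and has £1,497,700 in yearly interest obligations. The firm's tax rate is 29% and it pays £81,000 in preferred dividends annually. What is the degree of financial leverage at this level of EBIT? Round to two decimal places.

Interest = £1,497,700.00.
Pre-tax preferred-dividend burden = £81,000 ÷ (1 − 0.29) = £114,084.51.
DFL = EBIT ÷ [EBIT − I − D_p/(1−t)] = £3,601,000 ÷ [£3,601,000 − £1,497,700.00 − £114,084.51] = £3,601,000 ÷ £1,989,215.49 = 1.8103.

1.81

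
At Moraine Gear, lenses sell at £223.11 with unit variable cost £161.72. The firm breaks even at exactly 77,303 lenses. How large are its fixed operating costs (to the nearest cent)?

Each unit contributes £223.11 − £161.72 = £61.39.
Since BE = FC / CM, FC = 77,303 × £61.39 = £4,745,631.17.

£4,745,631.17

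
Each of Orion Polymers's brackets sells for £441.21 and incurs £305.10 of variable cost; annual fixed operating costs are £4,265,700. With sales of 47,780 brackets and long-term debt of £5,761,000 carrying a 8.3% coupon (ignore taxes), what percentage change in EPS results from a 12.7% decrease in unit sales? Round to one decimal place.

-46.9%

Contribution at this volume is 47,780 × £136.11 = £6,503,335.80.
Subtracting fixed costs: EBIT = £6,503,335.80 − £4,265,700 = £2,237,635.80.
After interest of £478,163.00, pre-tax earnings = £1,759,472.80.
DCL = total CM / (EBIT − I) = £6,503,335.80 / £1,759,472.80 = 3.6962.
%ΔEPS = DCL × %ΔSales = 3.6962 × -12.7% = -46.9%.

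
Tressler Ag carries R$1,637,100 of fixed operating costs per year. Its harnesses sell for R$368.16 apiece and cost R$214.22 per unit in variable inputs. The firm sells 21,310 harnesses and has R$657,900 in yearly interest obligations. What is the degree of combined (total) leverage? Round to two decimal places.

3.33

At 21,310 units, contribution = 21,310 × R$153.94 = R$3,280,461.40.
Subtracting fixed costs: EBIT = R$3,280,461.40 − R$1,637,100 = R$1,643,361.40. Interest = R$657,900.00.
DOL = R$3,280,461.40 ÷ R$1,643,361.40 = 1.9962; DFL = R$1,643,361.40 ÷ R$985,461.40 = 1.6676.
Combined leverage = 1.9962 × 1.6676 = 3.3289.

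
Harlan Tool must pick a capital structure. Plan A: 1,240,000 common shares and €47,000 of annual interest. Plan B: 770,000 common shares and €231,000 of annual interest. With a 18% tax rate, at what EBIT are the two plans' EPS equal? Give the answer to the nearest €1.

At indifference, (EBIT − 47,000)(1 − t)/1,240,000 = (EBIT − 231,000)(1 − t)/770,000.
Cancelling (1 − t) and cross-multiplying: 770,000·(EBIT − 47,000) = 1,240,000·(EBIT − 231,000).
Solving, EBIT = (231,000·1,240,000 − 47,000·770,000) / (1,240,000 − 770,000) = 250,250,000,000 / 470,000 = 532,446.81.

€532,447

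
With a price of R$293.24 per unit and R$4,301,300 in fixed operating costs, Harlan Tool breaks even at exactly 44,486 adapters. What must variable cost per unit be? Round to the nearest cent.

Contribution per unit must be FC / Q = R$4,301,300 / 44,486 = R$96.6888.
Variable cost per unit = R$293.24 − R$96.6888 = R$196.55.

R$196.55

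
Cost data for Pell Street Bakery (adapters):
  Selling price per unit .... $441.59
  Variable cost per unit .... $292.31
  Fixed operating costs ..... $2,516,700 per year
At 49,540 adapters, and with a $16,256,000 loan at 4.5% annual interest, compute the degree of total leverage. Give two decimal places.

1.78

At 49,540 units, contribution = 49,540 × $149.28 = $7,395,331.20.
Operating income = contribution − fixed costs = $7,395,331.20 − $2,516,700 = $4,878,631.20. Interest = $731,520.00.
DOL = $7,395,331.20 ÷ $4,878,631.20 = 1.5159; DFL = $4,878,631.20 ÷ $4,147,111.20 = 1.1764.
DCL = DOL × DFL = 1.5159 × 1.1764 = 1.7833.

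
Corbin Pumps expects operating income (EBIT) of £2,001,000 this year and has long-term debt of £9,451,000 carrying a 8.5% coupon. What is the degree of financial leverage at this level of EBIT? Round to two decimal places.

Annual interest charges come to £803,335.00.
Degree of financial leverage = EBIT / (EBIT − interest) = £2,001,000 / £1,197,665.00 = 1.6708.

1.67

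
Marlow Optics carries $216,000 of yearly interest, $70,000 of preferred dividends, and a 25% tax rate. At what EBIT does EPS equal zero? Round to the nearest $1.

$309,333

Preferred dividends are paid after tax, so their pre-tax equivalent is $70,000 ÷ (1 − 0.25) = $93,333.33.
Financial break-even EBIT = interest + D_p ÷ (1 − t) = $216,000 + $93,333.33 = $309,333.33.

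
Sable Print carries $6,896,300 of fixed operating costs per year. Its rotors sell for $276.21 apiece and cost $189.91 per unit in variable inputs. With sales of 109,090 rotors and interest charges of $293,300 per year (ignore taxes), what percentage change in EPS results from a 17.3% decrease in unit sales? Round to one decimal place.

-73.2%

Total contribution margin = 109,090 × $86.30 = $9,414,467.00.
Operating income = contribution − fixed costs = $9,414,467.00 − $6,896,300 = $2,518,167.00.
Interest = $293,300.00, so EBIT − I = $2,224,867.00.
DCL = total CM / (EBIT − I) = $9,414,467.00 / $2,224,867.00 = 4.2315.
%ΔEPS = DCL × %ΔSales = 4.2315 × -17.3% = -73.2%.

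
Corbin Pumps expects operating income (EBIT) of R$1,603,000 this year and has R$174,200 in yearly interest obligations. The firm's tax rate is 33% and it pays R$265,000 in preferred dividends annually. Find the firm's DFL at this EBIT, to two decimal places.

1.55

Annual interest charges come to R$174,200.00.
Preferred dividends grossed up pre-tax: R$265,000 / (1 − 0.33) = R$395,522.39.
DFL = EBIT ÷ [EBIT − I − D_p/(1−t)] = R$1,603,000 ÷ [R$1,603,000 − R$174,200.00 − R$395,522.39] = R$1,603,000 ÷ R$1,033,277.61 = 1.5514.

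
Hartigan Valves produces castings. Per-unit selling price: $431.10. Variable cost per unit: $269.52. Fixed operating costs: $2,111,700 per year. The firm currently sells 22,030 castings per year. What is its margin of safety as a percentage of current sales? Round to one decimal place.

Unit CM = price − variable cost = $431.10 − $269.52 = $161.58. Break-even units = $2,111,700 ÷ $161.58 = 13,069.07; break-even revenue = 13,069.07 × $431.10 = $5,634,075.19.
Actual sales revenue = 22,030 × $431.10 = $9,497,133.00.
Margin of safety = ($9,497,133.00 − $5,634,075.19) ÷ $9,497,133.00 = 40.7%.

40.7%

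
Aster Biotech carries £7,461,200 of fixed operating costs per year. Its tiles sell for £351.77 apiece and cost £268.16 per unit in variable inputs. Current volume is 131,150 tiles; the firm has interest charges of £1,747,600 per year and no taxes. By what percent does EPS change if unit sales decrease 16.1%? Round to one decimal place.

Contribution at this volume is 131,150 × £83.61 = £10,965,451.50.
EBIT = £10,965,451.50 − £7,461,200 = £3,504,251.50.
Interest = £1,747,600.00, so EBIT − I = £1,756,651.50.
Degree of combined leverage = contribution ÷ (EBIT − I) = £10,965,451.50 ÷ £1,756,651.50 = 6.2422.
%ΔEPS = DCL × %ΔSales = 6.2422 × -16.1% = -100.5%.

-100.5%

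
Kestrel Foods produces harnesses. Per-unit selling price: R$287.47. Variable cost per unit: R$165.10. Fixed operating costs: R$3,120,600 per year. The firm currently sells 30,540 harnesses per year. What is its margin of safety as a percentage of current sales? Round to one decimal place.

Unit CM = price − variable cost = R$287.47 − R$165.10 = R$122.37. Break-even units = R$3,120,600 ÷ R$122.37 = 25,501.35; break-even revenue = 25,501.35 × R$287.47 = R$7,330,872.62.
Current sales = 30,540 × R$287.47 = R$8,779,333.80.
Margin of safety = (R$8,779,333.80 − R$7,330,872.62) ÷ R$8,779,333.80 = 16.5%.

16.5%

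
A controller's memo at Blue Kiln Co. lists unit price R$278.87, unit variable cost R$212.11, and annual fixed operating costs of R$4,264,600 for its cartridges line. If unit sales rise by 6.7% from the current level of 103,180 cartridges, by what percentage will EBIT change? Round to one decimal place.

+17.6%

Total contribution margin = 103,180 × R$66.76 = R$6,888,296.80.
Subtracting fixed costs: EBIT = R$6,888,296.80 − R$4,264,600 = R$2,623,696.80.
DOL = contribution ÷ EBIT = R$6,888,296.80 ÷ R$2,623,696.80 = 2.6254.
%ΔEBIT = DOL × %ΔSales = 2.6254 × +6.7% = +17.6%.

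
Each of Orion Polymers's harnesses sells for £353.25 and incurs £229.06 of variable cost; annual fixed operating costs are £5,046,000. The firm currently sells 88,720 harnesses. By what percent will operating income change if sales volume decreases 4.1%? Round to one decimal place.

At 88,720 units, contribution = 88,720 × £124.19 = £11,018,136.80.
EBIT = £11,018,136.80 − £5,046,000 = £5,972,136.80.
DOL = contribution ÷ EBIT = £11,018,136.80 ÷ £5,972,136.80 = 1.8449.
%ΔEBIT = DOL × %ΔSales = 1.8449 × -4.1% = -7.6%.

-7.6%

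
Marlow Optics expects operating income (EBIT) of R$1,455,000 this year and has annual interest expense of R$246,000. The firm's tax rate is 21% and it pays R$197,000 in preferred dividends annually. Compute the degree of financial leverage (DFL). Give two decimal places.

Interest = R$246,000.00.
Preferred dividends grossed up pre-tax: R$197,000 / (1 − 0.21) = R$249,367.09.
DFL = EBIT ÷ [EBIT − I − D_p/(1−t)] = R$1,455,000 ÷ [R$1,455,000 − R$246,000.00 − R$249,367.09] = R$1,455,000 ÷ R$959,632.91 = 1.5162.

1.52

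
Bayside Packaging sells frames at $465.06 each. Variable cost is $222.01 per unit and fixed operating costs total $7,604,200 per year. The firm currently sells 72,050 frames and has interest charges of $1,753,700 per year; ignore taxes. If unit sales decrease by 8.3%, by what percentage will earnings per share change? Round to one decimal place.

-17.8%

Total contribution margin = 72,050 × $243.05 = $17,511,752.50.
Operating income = contribution − fixed costs = $17,511,752.50 − $7,604,200 = $9,907,552.50.
Interest = $1,753,700.00, so EBIT − I = $8,153,852.50.
Degree of combined leverage = contribution ÷ (EBIT − I) = $17,511,752.50 ÷ $8,153,852.50 = 2.1477.
EPS therefore changes by 2.1477 × (-8.3%) = -17.8%.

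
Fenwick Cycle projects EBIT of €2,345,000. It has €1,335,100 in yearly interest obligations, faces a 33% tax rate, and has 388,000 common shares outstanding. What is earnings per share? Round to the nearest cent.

Interest = €1,335,100.00, so EBT = €2,345,000 − €1,335,100.00 = €1,009,900.00.
After tax at 33%: net income = €1,009,900.00 × 0.67 = €676,633.00.
Per share: €676,633.00 / 388,000 shares = €1.74.

€1.74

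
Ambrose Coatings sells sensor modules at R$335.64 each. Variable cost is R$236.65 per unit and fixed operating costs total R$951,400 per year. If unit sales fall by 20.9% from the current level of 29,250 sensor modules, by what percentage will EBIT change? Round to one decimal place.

Total contribution margin = 29,250 × R$98.99 = R$2,895,457.50.
Subtracting fixed costs: EBIT = R$2,895,457.50 − R$951,400 = R$1,944,057.50.
So DOL = total CM / EBIT = R$2,895,457.50 / R$1,944,057.50 = 1.4894.
So EBIT moves 1.4894 × (-20.9%) = -31.1%.

-31.1%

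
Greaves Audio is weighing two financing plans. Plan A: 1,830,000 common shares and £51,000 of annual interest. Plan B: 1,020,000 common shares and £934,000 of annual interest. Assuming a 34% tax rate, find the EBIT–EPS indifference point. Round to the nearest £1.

£2,045,926

At indifference, (EBIT − 51,000)(1 − t)/1,830,000 = (EBIT − 934,000)(1 − t)/1,020,000.
Cancelling (1 − t) and cross-multiplying: 1,020,000·(EBIT − 51,000) = 1,830,000·(EBIT − 934,000).
Solving, EBIT = (934,000·1,830,000 − 51,000·1,020,000) / (1,830,000 − 1,020,000) = 1,657,200,000,000 / 810,000 = 2,045,925.93.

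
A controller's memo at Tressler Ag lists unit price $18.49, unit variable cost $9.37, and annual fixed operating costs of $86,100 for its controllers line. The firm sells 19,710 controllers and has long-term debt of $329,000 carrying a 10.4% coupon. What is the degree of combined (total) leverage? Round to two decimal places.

3.02

Contribution at this volume is 19,710 × $9.12 = $179,755.20.
Operating income = contribution − fixed costs = $179,755.20 − $86,100 = $93,655.20. Interest = $34,216.00.
DOL = $179,755.20 ÷ $93,655.20 = 1.9193; DFL = $93,655.20 ÷ $59,439.20 = 1.5756.
DCL = DOL × DFL = 1.9193 × 1.5756 = 3.0240.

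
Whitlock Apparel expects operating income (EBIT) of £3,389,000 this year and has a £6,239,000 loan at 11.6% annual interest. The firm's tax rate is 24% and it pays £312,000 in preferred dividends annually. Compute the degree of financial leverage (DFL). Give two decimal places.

1.50

Interest = £723,724.00.
Preferred dividends grossed up pre-tax: £312,000 / (1 − 0.24) = £410,526.32.
DFL = EBIT ÷ [EBIT − I − D_p/(1−t)] = £3,389,000 ÷ [£3,389,000 − £723,724.00 − £410,526.32] = £3,389,000 ÷ £2,254,749.68 = 1.5030.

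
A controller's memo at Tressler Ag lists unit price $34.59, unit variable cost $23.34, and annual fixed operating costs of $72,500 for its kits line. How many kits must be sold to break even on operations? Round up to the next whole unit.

6,445 kits

Contribution margin per unit = $34.59 − $23.34 = $11.25.
Break-even Q = $72,500 / $11.25 = 6,444.44 → 6,445 kits.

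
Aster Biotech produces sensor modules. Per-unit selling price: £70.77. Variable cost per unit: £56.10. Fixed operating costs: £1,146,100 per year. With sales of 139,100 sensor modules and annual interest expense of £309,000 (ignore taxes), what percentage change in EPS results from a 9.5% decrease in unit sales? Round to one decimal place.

At 139,100 units, contribution = 139,100 × £14.67 = £2,040,597.00.
Operating income = contribution − fixed costs = £2,040,597.00 − £1,146,100 = £894,497.00.
After interest of £309,000.00, pre-tax earnings = £585,497.00.
DCL = total CM / (EBIT − I) = £2,040,597.00 / £585,497.00 = 3.4852.
EPS therefore changes by 3.4852 × (-9.5%) = -33.1%.

-33.1%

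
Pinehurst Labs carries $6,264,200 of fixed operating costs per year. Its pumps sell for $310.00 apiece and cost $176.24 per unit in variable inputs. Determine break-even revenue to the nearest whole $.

$14,517,808

Contribution margin per unit = $310.00 − $176.24 = $133.76, a CM ratio of $133.76 ÷ $310.00 = 0.4315.
Break-even revenue = fixed costs × price ÷ CM = $6,264,200 × $310.00 ÷ $133.76 = $14,517,808.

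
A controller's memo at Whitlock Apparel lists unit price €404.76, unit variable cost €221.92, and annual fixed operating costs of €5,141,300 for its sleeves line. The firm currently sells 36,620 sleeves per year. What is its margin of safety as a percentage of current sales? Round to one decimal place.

Each unit contributes €404.76 − €221.92 = €182.84. Break-even units = €5,141,300 ÷ €182.84 = 28,119.12; break-even revenue = 28,119.12 × €404.76 = €11,381,495.23.
Current sales = 36,620 × €404.76 = €14,822,311.20.
Margin of safety = (€14,822,311.20 − €11,381,495.23) ÷ €14,822,311.20 = 23.2%.

23.2%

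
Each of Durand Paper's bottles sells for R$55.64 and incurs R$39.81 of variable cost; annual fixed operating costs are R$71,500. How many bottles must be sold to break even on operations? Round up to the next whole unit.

Contribution margin per unit = R$55.64 − R$39.81 = R$15.83.
Break-even volume = fixed costs ÷ CM per unit = R$71,500 ÷ R$15.83 = 4,516.74, so 4,517 bottles.

4,517 bottles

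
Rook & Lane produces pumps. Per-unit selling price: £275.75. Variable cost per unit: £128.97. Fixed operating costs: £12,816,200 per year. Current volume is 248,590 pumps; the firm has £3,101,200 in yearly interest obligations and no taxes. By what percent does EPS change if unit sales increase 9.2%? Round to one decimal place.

+16.3%

Total contribution margin = 248,590 × £146.78 = £36,488,040.20.
EBIT = £36,488,040.20 − £12,816,200 = £23,671,840.20.
After interest of £3,101,200.00, pre-tax earnings = £20,570,640.20.
DCL = total CM / (EBIT − I) = £36,488,040.20 / £20,570,640.20 = 1.7738.
%ΔEPS = DCL × %ΔSales = 1.7738 × +9.2% = +16.3%.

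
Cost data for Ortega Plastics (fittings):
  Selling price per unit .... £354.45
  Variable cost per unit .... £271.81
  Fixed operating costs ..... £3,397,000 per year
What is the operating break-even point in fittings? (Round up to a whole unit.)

41,107 fittings

Unit CM = price − variable cost = £354.45 − £271.81 = £82.64.
Break-even Q = £3,397,000 / £82.64 = 41,106.00 → 41,107 fittings.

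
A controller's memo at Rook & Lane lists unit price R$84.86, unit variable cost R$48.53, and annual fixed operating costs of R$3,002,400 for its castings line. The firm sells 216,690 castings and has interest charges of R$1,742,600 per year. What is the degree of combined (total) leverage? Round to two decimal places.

2.52

Contribution at this volume is 216,690 × R$36.33 = R$7,872,347.70.
Operating income = contribution − fixed costs = R$7,872,347.70 − R$3,002,400 = R$4,869,947.70. Interest = R$1,742,600.00.
DOL = R$7,872,347.70 ÷ R$4,869,947.70 = 1.6165; DFL = R$4,869,947.70 ÷ R$3,127,347.70 = 1.5572.
Combined leverage = 1.6165 × 1.5572 = 2.5172.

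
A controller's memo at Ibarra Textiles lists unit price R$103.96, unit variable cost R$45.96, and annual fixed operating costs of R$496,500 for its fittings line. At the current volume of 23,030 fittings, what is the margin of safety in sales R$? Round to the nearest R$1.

Each unit contributes R$103.96 − R$45.96 = R$58.00. Break-even units = R$496,500 ÷ R$58.00 = 8,560.34; break-even revenue = 8,560.34 × R$103.96 = R$889,933.45.
Actual sales revenue = 23,030 × R$103.96 = R$2,394,198.80.
Margin of safety = R$2,394,198.80 − R$889,933.45 = R$1,504,265.

R$1,504,265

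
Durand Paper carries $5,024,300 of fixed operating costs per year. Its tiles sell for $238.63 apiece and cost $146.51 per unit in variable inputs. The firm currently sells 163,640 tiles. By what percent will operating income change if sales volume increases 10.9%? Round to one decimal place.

Contribution at this volume is 163,640 × $92.12 = $15,074,516.80.
EBIT = $15,074,516.80 − $5,024,300 = $10,050,216.80.
DOL = contribution ÷ EBIT = $15,074,516.80 ÷ $10,050,216.80 = 1.4999.
Operating income changes by 1.4999 × +10.9% = +16.3%.

+16.3%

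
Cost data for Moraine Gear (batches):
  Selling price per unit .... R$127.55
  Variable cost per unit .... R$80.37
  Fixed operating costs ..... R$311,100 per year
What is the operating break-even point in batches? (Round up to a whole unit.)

Unit CM = price − variable cost = R$127.55 − R$80.37 = R$47.18.
Break-even Q = R$311,100 / R$47.18 = 6,593.90 → 6,594 batches.

6,594 batches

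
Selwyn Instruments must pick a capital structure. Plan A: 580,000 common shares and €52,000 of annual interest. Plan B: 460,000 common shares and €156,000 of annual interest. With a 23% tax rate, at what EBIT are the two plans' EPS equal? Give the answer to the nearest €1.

Set EPS_A = EPS_B: (EBIT − €52,000)(1 − 0.23) ÷ 580,000 = (EBIT − €156,000)(1 − 0.23) ÷ 460,000.
Cancelling (1 − t) and cross-multiplying: 460,000·(EBIT − 52,000) = 580,000·(EBIT − 156,000).
Solving, EBIT = (156,000·580,000 − 52,000·460,000) / (580,000 − 460,000) = 66,560,000,000 / 120,000 = 554,666.67.

€554,667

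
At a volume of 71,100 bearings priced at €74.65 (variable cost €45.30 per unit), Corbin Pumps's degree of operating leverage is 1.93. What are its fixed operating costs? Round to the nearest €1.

€1,005,549

At 71,100 units, contribution = 71,100 × €29.35 = €2,086,785.00.
DOL = contribution / EBIT, so EBIT = €2,086,785.00 / 1.93 = €1,081,235.75.
Fixed costs = CM − EBIT = €2,086,785.00 − €1,081,235.75 = €1,005,549.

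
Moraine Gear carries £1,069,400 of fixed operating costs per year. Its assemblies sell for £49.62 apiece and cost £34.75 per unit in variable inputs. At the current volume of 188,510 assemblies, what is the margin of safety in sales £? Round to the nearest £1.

Unit CM = price − variable cost = £49.62 − £34.75 = £14.87. Break-even units = £1,069,400 ÷ £14.87 = 71,916.61; break-even revenue = 71,916.61 × £49.62 = £3,568,502.22.
Current sales = 188,510 × £49.62 = £9,353,866.20.
Margin of safety = £9,353,866.20 − £3,568,502.22 = £5,785,364.

£5,785,364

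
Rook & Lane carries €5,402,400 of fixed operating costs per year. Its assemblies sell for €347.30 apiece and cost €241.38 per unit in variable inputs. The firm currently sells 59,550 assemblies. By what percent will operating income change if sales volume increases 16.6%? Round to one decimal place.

At 59,550 units, contribution = 59,550 × €105.92 = €6,307,536.00.
Subtracting fixed costs: EBIT = €6,307,536.00 − €5,402,400 = €905,136.00.
So DOL = total CM / EBIT = €6,307,536.00 / €905,136.00 = 6.9686.
%ΔEBIT = DOL × %ΔSales = 6.9686 × +16.6% = +115.7%.

+115.7%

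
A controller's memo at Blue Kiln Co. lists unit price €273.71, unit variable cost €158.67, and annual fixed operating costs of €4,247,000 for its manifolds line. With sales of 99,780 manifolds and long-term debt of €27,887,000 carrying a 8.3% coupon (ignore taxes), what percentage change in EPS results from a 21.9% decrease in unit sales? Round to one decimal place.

-51.1%

Contribution at this volume is 99,780 × €115.04 = €11,478,691.20.
EBIT = €11,478,691.20 − €4,247,000 = €7,231,691.20.
After interest of €2,314,621.00, pre-tax earnings = €4,917,070.20.
DCL = total CM / (EBIT − I) = €11,478,691.20 / €4,917,070.20 = 2.3345.
EPS therefore changes by 2.3345 × (-21.9%) = -51.1%.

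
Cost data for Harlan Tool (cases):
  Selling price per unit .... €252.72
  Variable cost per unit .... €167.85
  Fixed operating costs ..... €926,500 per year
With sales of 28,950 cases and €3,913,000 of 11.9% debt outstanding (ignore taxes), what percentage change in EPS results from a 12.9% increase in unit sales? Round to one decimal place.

Contribution at this volume is 28,950 × €84.87 = €2,456,986.50.
Subtracting fixed costs: EBIT = €2,456,986.50 − €926,500 = €1,530,486.50.
After interest of €465,647.00, pre-tax earnings = €1,064,839.50.
DCL = total CM / (EBIT − I) = €2,456,986.50 / €1,064,839.50 = 2.3074.
EPS therefore changes by 2.3074 × (+12.9%) = +29.8%.

+29.8%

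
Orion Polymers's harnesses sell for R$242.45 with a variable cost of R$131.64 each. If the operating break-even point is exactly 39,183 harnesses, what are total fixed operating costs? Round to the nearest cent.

Unit CM = price − variable cost = R$242.45 − R$131.64 = R$110.81.
Since BE = FC / CM, FC = 39,183 × R$110.81 = R$4,341,868.23.

R$4,341,868.23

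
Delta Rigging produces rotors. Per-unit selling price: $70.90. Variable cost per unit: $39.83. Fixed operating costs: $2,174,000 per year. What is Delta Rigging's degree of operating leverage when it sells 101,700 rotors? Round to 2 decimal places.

3.21

Contribution at this volume is 101,700 × $31.07 = $3,159,819.00.
Subtracting fixed costs: EBIT = $3,159,819.00 − $2,174,000 = $985,819.00.
DOL = contribution ÷ EBIT = $3,159,819.00 ÷ $985,819.00 = 3.2053.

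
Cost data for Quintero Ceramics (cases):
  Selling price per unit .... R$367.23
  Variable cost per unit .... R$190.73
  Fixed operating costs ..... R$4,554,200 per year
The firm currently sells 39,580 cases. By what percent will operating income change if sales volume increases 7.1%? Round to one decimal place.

+20.4%

Contribution at this volume is 39,580 × R$176.50 = R$6,985,870.00.
Subtracting fixed costs: EBIT = R$6,985,870.00 − R$4,554,200 = R$2,431,670.00.
So DOL = total CM / EBIT = R$6,985,870.00 / R$2,431,670.00 = 2.8729.
%ΔEBIT = DOL × %ΔSales = 2.8729 × +7.1% = +20.4%.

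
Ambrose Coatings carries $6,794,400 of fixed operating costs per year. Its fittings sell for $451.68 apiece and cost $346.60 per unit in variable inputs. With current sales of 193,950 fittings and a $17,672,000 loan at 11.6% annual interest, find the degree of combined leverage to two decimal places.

1.77

At 193,950 units, contribution = 193,950 × $105.08 = $20,380,266.00.
Subtracting fixed costs: EBIT = $20,380,266.00 − $6,794,400 = $13,585,866.00. Interest = $2,049,952.00, so EBIT − I = $11,535,914.00.
DCL = contribution ÷ (EBIT − I) = $20,380,266.00 ÷ $11,535,914.00 = 1.7667.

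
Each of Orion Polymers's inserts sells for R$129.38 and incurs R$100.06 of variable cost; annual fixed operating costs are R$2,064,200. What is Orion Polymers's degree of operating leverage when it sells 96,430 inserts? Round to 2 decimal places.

Contribution at this volume is 96,430 × R$29.32 = R$2,827,327.60.
EBIT = R$2,827,327.60 − R$2,064,200 = R$763,127.60.
DOL = contribution ÷ EBIT = R$2,827,327.60 ÷ R$763,127.60 = 3.7049.

3.70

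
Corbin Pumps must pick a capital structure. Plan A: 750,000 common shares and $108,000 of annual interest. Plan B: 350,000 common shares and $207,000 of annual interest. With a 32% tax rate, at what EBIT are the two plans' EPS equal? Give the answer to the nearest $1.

Set EPS_A = EPS_B: (EBIT − $108,000)(1 − 0.32) ÷ 750,000 = (EBIT − $207,000)(1 − 0.32) ÷ 350,000.
The (1 − t) factor cancels: (EBIT − 108,000) × 350,000 = (EBIT − 207,000) × 750,000.
EBIT × (750,000 − 350,000) = 207,000 × 750,000 − 108,000 × 350,000 = 117,450,000,000, so EBIT = 117,450,000,000 ÷ 400,000 = 293,625.00.

$293,625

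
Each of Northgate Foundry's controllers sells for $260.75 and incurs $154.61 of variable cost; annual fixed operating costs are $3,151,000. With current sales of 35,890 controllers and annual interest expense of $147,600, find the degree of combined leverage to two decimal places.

Contribution at this volume is 35,890 × $106.14 = $3,809,364.60.
Operating income = contribution − fixed costs = $3,809,364.60 − $3,151,000 = $658,364.60. Interest = $147,600.00.
DOL = $3,809,364.60 ÷ $658,364.60 = 5.7861; DFL = $658,364.60 ÷ $510,764.60 = 1.2890.
Combined leverage = 5.7861 × 1.2890 = 7.4583.

7.46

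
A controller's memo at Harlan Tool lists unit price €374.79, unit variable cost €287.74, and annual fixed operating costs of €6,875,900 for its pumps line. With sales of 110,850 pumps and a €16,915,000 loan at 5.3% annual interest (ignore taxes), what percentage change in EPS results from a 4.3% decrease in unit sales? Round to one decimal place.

At 110,850 units, contribution = 110,850 × €87.05 = €9,649,492.50.
Operating income = contribution − fixed costs = €9,649,492.50 − €6,875,900 = €2,773,592.50.
Interest = €896,495.00, so EBIT − I = €1,877,097.50.
Degree of combined leverage = contribution ÷ (EBIT − I) = €9,649,492.50 ÷ €1,877,097.50 = 5.1406.
%ΔEPS = DCL × %ΔSales = 5.1406 × -4.3% = -22.1%.

-22.1%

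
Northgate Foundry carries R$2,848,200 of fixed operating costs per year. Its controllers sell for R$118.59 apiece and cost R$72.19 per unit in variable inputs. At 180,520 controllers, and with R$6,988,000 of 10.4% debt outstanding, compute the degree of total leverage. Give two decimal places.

Total contribution margin = 180,520 × R$46.40 = R$8,376,128.00.
EBIT = R$8,376,128.00 − R$2,848,200 = R$5,527,928.00. Interest = R$726,752.00.
DOL = R$8,376,128.00 ÷ R$5,527,928.00 = 1.5152; DFL = R$5,527,928.00 ÷ R$4,801,176.00 = 1.1514.
DCL = DOL × DFL = 1.5152 × 1.1514 = 1.7446.

1.74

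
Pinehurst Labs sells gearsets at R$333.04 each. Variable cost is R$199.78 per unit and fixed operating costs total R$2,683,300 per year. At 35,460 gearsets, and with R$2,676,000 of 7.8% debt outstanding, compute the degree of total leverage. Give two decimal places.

2.58

Contribution at this volume is 35,460 × R$133.26 = R$4,725,399.60.
Subtracting fixed costs: EBIT = R$4,725,399.60 − R$2,683,300 = R$2,042,099.60. Interest = R$208,728.00, so EBIT − I = R$1,833,371.60.
Degree of total leverage = total CM / (EBIT − interest) = R$4,725,399.60 / R$1,833,371.60 = 2.5774.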